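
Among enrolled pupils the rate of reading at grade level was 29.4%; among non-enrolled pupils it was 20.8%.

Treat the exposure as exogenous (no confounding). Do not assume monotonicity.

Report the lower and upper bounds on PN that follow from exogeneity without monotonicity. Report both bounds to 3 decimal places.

p₁ = 0.294, p₀ = 0.208.
Under exogeneity alone the bounds on PN are max{0,(p₁−p₀)/p₁} ≤ PN ≤ min{1,(1−p₀)/p₁}.
  lower = (p₁ − p₀)/p₁ = 0.086 / 0.294 ≈ 0.2925
  upper = min{1, (1 − p₀)/p₁} = 0.792 / 0.294 ≈ 2.6939 → capped at 1

0.293 ≤ PN ≤ 1.000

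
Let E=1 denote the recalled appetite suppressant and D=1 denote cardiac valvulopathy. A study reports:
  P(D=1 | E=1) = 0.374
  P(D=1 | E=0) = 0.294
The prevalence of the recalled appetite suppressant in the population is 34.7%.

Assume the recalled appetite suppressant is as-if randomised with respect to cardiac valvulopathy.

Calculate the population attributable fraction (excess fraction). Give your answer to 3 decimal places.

PAF ≈ 0.086

Let p₁ = 0.374, p₀ = 0.294.
Overall risk P(Y=1) = π·p₁ + (1−π)·p₀ = 0.347×0.374 + 0.653×0.294 = 0.32176.
Under exogeneity, PAF = [P(Y=1) − p₀] / P(Y=1).
PAF = (0.32176 − 0.294) / 0.32176 ≈ 0.0863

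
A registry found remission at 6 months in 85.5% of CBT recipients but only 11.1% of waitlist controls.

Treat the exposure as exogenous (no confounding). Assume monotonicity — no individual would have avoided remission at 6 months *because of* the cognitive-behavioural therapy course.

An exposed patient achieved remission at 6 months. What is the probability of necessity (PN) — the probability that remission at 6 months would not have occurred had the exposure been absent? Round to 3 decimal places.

p₁ = 0.855, p₀ = 0.111.
Under exogeneity and monotonicity, PN = (p₁ − p₀) / p₁.
PN = (0.855 − 0.111) / 0.855 = 0.744 / 0.855 ≈ 0.8702

PN ≈ 0.870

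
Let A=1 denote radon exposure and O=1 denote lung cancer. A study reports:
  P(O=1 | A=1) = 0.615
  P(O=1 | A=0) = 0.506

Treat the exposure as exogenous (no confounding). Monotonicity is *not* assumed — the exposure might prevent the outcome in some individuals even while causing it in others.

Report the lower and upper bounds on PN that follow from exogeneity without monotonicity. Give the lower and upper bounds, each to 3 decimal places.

Let p₁ = 0.615, p₀ = 0.506.
Under exogeneity alone the bounds on PN are max{0,(p₁−p₀)/p₁} ≤ PN ≤ min{1,(1−p₀)/p₁}.
  lower = (p₁ − p₀)/p₁ = 0.109 / 0.615 ≈ 0.1772
  upper = min{1, (1 − p₀)/p₁} = 0.494 / 0.615 ≈ 0.8033

0.177 ≤ PN ≤ 0.803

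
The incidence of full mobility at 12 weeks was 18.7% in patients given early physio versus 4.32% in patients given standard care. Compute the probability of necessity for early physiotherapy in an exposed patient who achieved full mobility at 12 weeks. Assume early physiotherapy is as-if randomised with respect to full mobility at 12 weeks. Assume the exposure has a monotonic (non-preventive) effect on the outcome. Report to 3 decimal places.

p₁ = 0.187, p₀ = 0.0432.
Under exogeneity and monotonicity, PN = (p₁ − p₀) / p₁.
PN = (0.187 − 0.0432) / 0.187 = 0.1438 / 0.187 ≈ 0.7690

PN ≈ 0.769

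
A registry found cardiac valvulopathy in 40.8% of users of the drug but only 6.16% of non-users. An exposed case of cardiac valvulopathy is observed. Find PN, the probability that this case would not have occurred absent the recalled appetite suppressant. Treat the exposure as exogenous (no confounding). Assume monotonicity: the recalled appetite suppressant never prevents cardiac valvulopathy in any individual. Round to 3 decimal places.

p₁ = 0.408, p₀ = 0.0616.
Under exogeneity and monotonicity, PN = (p₁ − p₀) / p₁.
PN = (0.408 − 0.0616) / 0.408 = 0.3464 / 0.408 ≈ 0.8490

PN ≈ 0.849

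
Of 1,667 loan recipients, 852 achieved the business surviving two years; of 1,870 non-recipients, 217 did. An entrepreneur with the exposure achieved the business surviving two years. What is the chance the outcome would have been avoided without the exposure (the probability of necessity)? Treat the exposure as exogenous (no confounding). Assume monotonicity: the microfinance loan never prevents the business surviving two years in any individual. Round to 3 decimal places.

PN ≈ 0.773

p₁ = P(outcome | exposed) = 852/1667 = 0.5111
p₀ = P(outcome | unexposed) = 217/1870 = 0.11604
Under exogeneity and monotonicity, PN = (p₁ − p₀) / p₁.
PN = (0.5111 − 0.11604) / 0.5111 = 0.39505 / 0.5111 ≈ 0.7730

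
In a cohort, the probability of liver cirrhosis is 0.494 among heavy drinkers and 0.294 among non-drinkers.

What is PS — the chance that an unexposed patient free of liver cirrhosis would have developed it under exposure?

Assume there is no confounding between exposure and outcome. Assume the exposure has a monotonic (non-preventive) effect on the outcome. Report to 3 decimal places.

PS ≈ 0.283

Let p₁ = 0.494, p₀ = 0.294.
Under exogeneity and monotonicity, PS = (p₁ − p₀) / (1 − p₀).
PS = (0.494 − 0.294) / (1 − 0.294) = 0.2 / 0.706 ≈ 0.2833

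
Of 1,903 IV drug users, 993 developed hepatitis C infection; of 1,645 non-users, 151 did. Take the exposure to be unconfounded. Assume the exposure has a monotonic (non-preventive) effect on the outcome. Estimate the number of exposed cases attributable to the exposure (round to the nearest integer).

about 818 cases

p₁ = P(outcome | exposed) = 993/1903 = 0.52181
p₀ = P(outcome | unexposed) = 151/1645 = 0.091793
PN = (p₁ − p₀)/p₁ = (0.52181 − 0.091793) / 0.52181 ≈ 0.82409.
Attributable cases ≈ PN × (exposed cases) = 0.82409 × 993 ≈ 818.32.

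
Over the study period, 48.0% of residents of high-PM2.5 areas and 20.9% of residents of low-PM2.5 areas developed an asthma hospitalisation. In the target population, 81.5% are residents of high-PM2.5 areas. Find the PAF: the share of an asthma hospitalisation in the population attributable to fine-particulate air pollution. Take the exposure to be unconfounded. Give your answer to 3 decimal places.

PAF ≈ 0.514

p₁ = 0.48, p₀ = 0.209.
Overall risk P(Y=1) = π·p₁ + (1−π)·p₀ = 0.815×0.48 + 0.185×0.209 = 0.42986.
Under exogeneity, PAF = [P(Y=1) − p₀] / P(Y=1).
PAF = (0.42986 − 0.209) / 0.42986 ≈ 0.5138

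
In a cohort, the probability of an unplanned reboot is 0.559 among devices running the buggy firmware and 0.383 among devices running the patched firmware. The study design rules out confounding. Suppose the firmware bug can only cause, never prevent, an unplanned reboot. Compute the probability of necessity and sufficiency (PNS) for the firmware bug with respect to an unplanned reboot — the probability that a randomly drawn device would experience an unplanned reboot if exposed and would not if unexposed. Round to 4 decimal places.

PNS ≈ 0.1760

Let p₁ = 0.559, p₀ = 0.383.
Under exogeneity and monotonicity, PNS = p₁ − p₀.
PNS = 0.559 − 0.383 = 0.176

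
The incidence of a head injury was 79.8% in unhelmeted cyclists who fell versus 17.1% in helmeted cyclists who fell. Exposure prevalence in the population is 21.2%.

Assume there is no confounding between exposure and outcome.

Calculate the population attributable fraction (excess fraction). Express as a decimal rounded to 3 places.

p₁ = 0.798, p₀ = 0.171.
Overall risk P(Y=1) = π·p₁ + (1−π)·p₀ = 0.212×0.798 + 0.788×0.171 = 0.30392.
Under exogeneity, PAF = [P(Y=1) − p₀] / P(Y=1).
PAF = (0.30392 − 0.171) / 0.30392 ≈ 0.4374

PAF ≈ 0.437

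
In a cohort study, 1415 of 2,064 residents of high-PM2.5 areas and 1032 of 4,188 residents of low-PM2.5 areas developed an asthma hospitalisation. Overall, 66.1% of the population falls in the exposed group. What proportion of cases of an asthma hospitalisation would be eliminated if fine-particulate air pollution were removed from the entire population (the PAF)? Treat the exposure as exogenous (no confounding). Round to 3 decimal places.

PAF ≈ 0.541

p₁ = P(outcome | exposed) = 1415/2064 = 0.68556
p₀ = P(outcome | unexposed) = 1032/4188 = 0.24642
Overall risk P(Y=1) = π·p₁ + (1−π)·p₀ = 0.661×0.68556 + 0.339×0.24642 = 0.53669.
Under exogeneity, PAF = [P(Y=1) − p₀] / P(Y=1).
PAF = (0.53669 − 0.24642) / 0.53669 ≈ 0.5409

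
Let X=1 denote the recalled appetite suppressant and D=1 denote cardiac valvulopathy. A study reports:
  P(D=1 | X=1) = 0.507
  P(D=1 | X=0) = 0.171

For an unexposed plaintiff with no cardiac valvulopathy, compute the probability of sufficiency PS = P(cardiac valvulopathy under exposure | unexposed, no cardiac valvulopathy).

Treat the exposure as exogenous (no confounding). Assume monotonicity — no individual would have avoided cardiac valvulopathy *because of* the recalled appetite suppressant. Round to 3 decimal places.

PS ≈ 0.405

Let p₁ = 0.507, p₀ = 0.171.
Under exogeneity and monotonicity, PS = (p₁ − p₀) / (1 − p₀).
PS = (0.507 − 0.171) / (1 − 0.171) = 0.336 / 0.829 ≈ 0.4053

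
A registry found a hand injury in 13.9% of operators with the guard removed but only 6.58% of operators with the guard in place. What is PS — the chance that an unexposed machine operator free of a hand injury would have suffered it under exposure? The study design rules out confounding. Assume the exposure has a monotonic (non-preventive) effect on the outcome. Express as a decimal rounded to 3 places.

PS ≈ 0.078

p₁ = 0.139, p₀ = 0.0658.
Under exogeneity and monotonicity, PS = (p₁ − p₀) / (1 − p₀).
PS = (0.139 − 0.0658) / (1 − 0.0658) = 0.0732 / 0.9342 ≈ 0.0784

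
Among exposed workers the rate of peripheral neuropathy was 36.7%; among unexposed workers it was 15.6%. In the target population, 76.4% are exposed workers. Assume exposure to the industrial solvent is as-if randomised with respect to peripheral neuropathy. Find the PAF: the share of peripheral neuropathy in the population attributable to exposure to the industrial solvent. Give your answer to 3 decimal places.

PAF ≈ 0.508

p₁ = 0.367, p₀ = 0.156.
Overall risk P(Y=1) = π·p₁ + (1−π)·p₀ = 0.764×0.367 + 0.236×0.156 = 0.3172.
Under exogeneity, PAF = [P(Y=1) − p₀] / P(Y=1).
PAF = (0.3172 − 0.156) / 0.3172 ≈ 0.5082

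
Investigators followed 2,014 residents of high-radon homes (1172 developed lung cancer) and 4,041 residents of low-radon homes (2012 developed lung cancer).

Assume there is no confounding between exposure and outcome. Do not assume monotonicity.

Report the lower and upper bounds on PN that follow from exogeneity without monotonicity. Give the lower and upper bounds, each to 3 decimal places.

0.144 ≤ PN ≤ 0.863

p₁ = P(outcome | exposed) = 1172/2014 = 0.58193
p₀ = P(outcome | unexposed) = 2012/4041 = 0.4979
Under exogeneity alone the bounds on PN are max{0,(p₁−p₀)/p₁} ≤ PN ≤ min{1,(1−p₀)/p₁}.
  lower = (p₁ − p₀)/p₁ = 0.08403 / 0.58193 ≈ 0.1444
  upper = min{1, (1 − p₀)/p₁} = 0.5021 / 0.58193 ≈ 0.8628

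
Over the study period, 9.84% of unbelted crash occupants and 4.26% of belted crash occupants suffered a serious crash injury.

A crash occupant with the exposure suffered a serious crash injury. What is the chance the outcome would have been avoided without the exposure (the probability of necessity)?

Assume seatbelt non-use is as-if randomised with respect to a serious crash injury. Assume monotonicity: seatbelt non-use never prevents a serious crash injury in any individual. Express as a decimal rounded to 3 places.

PN ≈ 0.567

p₁ = 0.0984, p₀ = 0.0426.
Under exogeneity and monotonicity, PN = (p₁ − p₀) / p₁.
PN = (0.0984 − 0.0426) / 0.0984 = 0.0558 / 0.0984 ≈ 0.5671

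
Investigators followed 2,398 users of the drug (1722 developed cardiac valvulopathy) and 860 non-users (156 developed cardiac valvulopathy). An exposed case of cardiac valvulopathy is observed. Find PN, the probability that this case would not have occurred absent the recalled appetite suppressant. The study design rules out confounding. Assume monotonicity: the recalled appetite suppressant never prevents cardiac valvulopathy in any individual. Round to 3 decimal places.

PN ≈ 0.747

p₁ = P(outcome | exposed) = 1722/2398 = 0.7181
p₀ = P(outcome | unexposed) = 156/860 = 0.1814
Under exogeneity and monotonicity, PN = (p₁ − p₀) / p₁.
PN = (0.7181 − 0.1814) / 0.7181 = 0.5367 / 0.7181 ≈ 0.7474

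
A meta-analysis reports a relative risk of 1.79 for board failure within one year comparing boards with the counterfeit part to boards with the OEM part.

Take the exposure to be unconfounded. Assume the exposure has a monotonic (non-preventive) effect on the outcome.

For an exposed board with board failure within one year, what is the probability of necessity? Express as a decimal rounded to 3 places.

Under exogeneity and monotonicity, PN = (RR − 1) / RR = 1 − 1/RR.
PN = (1.79 − 1) / 1.79 = 0.79 / 1.79 ≈ 0.4413

PN ≈ 0.441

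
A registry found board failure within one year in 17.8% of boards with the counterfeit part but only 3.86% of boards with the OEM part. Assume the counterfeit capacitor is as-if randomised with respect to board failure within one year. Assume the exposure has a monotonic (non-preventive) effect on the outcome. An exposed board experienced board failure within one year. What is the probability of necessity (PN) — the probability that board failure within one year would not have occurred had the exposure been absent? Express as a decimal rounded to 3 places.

PN ≈ 0.783

p₁ = 0.178, p₀ = 0.0386.
Under exogeneity and monotonicity, PN = (p₁ − p₀) / p₁.
PN = (0.178 − 0.0386) / 0.178 = 0.1394 / 0.178 ≈ 0.7831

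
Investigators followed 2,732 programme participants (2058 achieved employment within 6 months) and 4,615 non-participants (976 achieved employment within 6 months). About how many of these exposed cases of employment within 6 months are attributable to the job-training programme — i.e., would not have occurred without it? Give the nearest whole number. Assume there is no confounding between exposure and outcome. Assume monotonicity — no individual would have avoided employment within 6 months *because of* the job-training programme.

p₁ = P(outcome | exposed) = 2058/2732 = 0.75329
p₀ = P(outcome | unexposed) = 976/4615 = 0.21148
PN = (p₁ − p₀)/p₁ = (0.75329 − 0.21148) / 0.75329 ≈ 0.71925.
Attributable cases ≈ PN × (exposed cases) = 0.71925 × 2058 ≈ 1480.22.

about 1480 cases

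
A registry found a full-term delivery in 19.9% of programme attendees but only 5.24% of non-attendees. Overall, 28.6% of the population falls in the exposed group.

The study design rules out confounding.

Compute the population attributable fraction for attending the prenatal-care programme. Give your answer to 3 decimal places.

PAF ≈ 0.444

p₁ = 0.199, p₀ = 0.0524.
Overall risk P(Y=1) = π·p₁ + (1−π)·p₀ = 0.286×0.199 + 0.714×0.0524 = 0.094328.
Under exogeneity, PAF = [P(Y=1) − p₀] / P(Y=1).
PAF = (0.094328 − 0.0524) / 0.094328 ≈ 0.4445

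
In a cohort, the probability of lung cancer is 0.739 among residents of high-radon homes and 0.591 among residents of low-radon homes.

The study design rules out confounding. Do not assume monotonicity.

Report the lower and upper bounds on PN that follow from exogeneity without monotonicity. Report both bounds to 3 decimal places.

0.200 ≤ PN ≤ 0.553

Let p₁ = 0.739, p₀ = 0.591.
Under exogeneity alone the bounds on PN are max{0,(p₁−p₀)/p₁} ≤ PN ≤ min{1,(1−p₀)/p₁}.
  lower = (p₁ − p₀)/p₁ = 0.148 / 0.739 ≈ 0.2003
  upper = min{1, (1 − p₀)/p₁} = 0.409 / 0.739 ≈ 0.5535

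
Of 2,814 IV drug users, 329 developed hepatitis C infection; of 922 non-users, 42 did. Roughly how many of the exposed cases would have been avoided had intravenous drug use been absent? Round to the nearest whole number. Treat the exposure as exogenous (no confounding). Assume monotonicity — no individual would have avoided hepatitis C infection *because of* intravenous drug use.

p₁ = P(outcome | exposed) = 329/2814 = 0.11692
p₀ = P(outcome | unexposed) = 42/922 = 0.045553
PN = (p₁ − p₀)/p₁ = (0.11692 − 0.045553) / 0.11692 ≈ 0.61038.
Attributable cases ≈ PN × (exposed cases) = 0.61038 × 329 ≈ 200.81.

about 201 cases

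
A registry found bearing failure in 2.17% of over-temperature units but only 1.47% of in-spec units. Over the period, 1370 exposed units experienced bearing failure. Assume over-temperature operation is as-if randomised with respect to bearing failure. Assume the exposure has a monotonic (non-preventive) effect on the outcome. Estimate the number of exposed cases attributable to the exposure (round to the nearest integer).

p₁ = 0.0217, p₀ = 0.0147.
PN = (p₁ − p₀)/p₁ = (0.0217 − 0.0147) / 0.0217 ≈ 0.32258.
Attributable cases ≈ PN × (exposed cases) = 0.32258 × 1370 ≈ 441.94.

about 442 cases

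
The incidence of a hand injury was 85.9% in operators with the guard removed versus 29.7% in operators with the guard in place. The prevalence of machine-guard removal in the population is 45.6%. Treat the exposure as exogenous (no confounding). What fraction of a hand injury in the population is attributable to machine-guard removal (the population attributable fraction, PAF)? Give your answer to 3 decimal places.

p₁ = 0.859, p₀ = 0.297.
Overall risk P(Y=1) = π·p₁ + (1−π)·p₀ = 0.456×0.859 + 0.544×0.297 = 0.55327.
Under exogeneity, PAF = [P(Y=1) − p₀] / P(Y=1).
PAF = (0.55327 − 0.297) / 0.55327 ≈ 0.4632

PAF ≈ 0.463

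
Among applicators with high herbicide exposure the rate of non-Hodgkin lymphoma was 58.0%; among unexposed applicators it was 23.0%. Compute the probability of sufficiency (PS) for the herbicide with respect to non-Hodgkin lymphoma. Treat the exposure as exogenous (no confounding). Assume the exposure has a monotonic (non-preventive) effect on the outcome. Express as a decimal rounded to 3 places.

p₁ = 0.58, p₀ = 0.23.
Under exogeneity and monotonicity, PS = (p₁ − p₀) / (1 − p₀).
PS = (0.58 − 0.23) / (1 − 0.23) = 0.35 / 0.77 ≈ 0.4545

PS ≈ 0.455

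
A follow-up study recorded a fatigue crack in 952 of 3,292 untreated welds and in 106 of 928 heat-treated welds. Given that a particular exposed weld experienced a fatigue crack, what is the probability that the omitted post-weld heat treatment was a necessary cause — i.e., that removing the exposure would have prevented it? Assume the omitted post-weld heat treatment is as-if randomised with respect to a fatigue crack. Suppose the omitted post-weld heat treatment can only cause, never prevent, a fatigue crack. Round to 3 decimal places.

p₁ = P(outcome | exposed) = 952/3292 = 0.28919
p₀ = P(outcome | unexposed) = 106/928 = 0.11422
Under exogeneity and monotonicity, PN = (p₁ − p₀) / p₁.
PN = (0.28919 − 0.11422) / 0.28919 = 0.17496 / 0.28919 ≈ 0.6050

PN ≈ 0.605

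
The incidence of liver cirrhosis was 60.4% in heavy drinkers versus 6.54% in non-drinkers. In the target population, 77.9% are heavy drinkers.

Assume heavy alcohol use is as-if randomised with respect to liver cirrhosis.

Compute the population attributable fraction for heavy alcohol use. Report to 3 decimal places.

p₁ = 0.604, p₀ = 0.0654.
Overall risk P(Y=1) = π·p₁ + (1−π)·p₀ = 0.779×0.604 + 0.221×0.0654 = 0.48497.
Under exogeneity, PAF = [P(Y=1) − p₀] / P(Y=1).
PAF = (0.48497 − 0.0654) / 0.48497 ≈ 0.8651

PAF ≈ 0.865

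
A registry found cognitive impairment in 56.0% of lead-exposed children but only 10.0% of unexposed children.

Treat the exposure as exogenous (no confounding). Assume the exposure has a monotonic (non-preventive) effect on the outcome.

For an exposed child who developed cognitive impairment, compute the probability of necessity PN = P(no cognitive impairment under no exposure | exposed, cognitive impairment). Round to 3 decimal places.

p₁ = 0.56, p₀ = 0.1.
Under exogeneity and monotonicity, PN = (p₁ − p₀) / p₁.
PN = (0.56 − 0.1) / 0.56 = 0.46 / 0.56 ≈ 0.8214

PN ≈ 0.821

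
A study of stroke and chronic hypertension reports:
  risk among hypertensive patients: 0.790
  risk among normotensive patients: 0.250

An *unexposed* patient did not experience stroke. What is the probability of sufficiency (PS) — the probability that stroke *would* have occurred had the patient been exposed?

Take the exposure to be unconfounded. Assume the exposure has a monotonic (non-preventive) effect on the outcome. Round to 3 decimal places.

Let p₁ = 0.79, p₀ = 0.25.
Under exogeneity and monotonicity, PS = (p₁ − p₀) / (1 − p₀).
PS = (0.79 − 0.25) / (1 − 0.25) = 0.54 / 0.75 ≈ 0.7200

PS ≈ 0.720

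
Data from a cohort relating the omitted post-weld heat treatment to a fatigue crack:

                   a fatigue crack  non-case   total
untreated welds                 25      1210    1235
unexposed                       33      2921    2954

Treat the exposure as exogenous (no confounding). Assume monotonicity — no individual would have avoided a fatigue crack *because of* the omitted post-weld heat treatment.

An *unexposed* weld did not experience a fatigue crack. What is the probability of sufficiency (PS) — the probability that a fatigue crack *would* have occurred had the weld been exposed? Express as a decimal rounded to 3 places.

PS ≈ 0.009

p₁ = P(outcome | exposed) = 25/1235 = 0.020243
p₀ = P(outcome | unexposed) = 33/2954 = 0.011171
Under exogeneity and monotonicity, PS = (p₁ − p₀)/(1 − p₀).
PS = (0.020243 − 0.011171) / 0.98883 ≈ 0.0092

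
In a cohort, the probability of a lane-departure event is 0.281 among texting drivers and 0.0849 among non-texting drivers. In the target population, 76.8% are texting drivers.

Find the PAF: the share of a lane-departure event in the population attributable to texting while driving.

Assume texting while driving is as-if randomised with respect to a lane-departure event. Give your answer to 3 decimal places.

PAF ≈ 0.639

Let p₁ = 0.281, p₀ = 0.0849.
Overall risk P(Y=1) = π·p₁ + (1−π)·p₀ = 0.768×0.281 + 0.232×0.0849 = 0.2355.
Under exogeneity, PAF = [P(Y=1) − p₀] / P(Y=1).
PAF = (0.2355 − 0.0849) / 0.2355 ≈ 0.6395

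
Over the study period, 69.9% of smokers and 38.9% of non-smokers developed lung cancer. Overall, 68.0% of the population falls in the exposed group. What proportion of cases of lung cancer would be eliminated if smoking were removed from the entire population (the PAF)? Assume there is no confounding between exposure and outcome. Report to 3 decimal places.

PAF ≈ 0.351

p₁ = 0.699, p₀ = 0.389.
Overall risk P(Y=1) = π·p₁ + (1−π)·p₀ = 0.68×0.699 + 0.32×0.389 = 0.5998.
Under exogeneity, PAF = [P(Y=1) − p₀] / P(Y=1).
PAF = (0.5998 − 0.389) / 0.5998 ≈ 0.3515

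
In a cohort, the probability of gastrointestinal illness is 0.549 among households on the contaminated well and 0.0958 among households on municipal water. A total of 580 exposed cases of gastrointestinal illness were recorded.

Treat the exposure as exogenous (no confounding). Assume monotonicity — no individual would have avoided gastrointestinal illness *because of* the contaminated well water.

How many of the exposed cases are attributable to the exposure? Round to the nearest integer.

Let p₁ = 0.549, p₀ = 0.0958.
PN = (p₁ − p₀)/p₁ = (0.549 − 0.0958) / 0.549 ≈ 0.82550.
Attributable cases ≈ PN × (exposed cases) = 0.82550 × 580 ≈ 478.79.

about 479 cases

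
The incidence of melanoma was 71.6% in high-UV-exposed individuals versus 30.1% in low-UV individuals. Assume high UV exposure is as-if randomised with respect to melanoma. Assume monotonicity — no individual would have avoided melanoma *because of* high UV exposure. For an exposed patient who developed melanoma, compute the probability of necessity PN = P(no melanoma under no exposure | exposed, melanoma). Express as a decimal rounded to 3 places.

PN ≈ 0.580

p₁ = 0.716, p₀ = 0.301.
Under exogeneity and monotonicity, PN = (p₁ − p₀) / p₁.
PN = (0.716 − 0.301) / 0.716 = 0.415 / 0.716 ≈ 0.5796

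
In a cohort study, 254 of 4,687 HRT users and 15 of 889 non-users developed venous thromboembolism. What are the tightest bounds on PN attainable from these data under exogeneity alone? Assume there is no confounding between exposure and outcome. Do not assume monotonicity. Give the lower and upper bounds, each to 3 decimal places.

p₁ = P(outcome | exposed) = 254/4687 = 0.054192
p₀ = P(outcome | unexposed) = 15/889 = 0.016873
Under exogeneity alone the bounds on PN are max{0,(p₁−p₀)/p₁} ≤ PN ≤ min{1,(1−p₀)/p₁}.
  lower = (p₁ − p₀)/p₁ = 0.03732 / 0.054192 ≈ 0.6886
  upper = min{1, (1 − p₀)/p₁} = 0.98313 / 0.054192 ≈ 18.1414 → capped at 1

0.689 ≤ PN ≤ 1.000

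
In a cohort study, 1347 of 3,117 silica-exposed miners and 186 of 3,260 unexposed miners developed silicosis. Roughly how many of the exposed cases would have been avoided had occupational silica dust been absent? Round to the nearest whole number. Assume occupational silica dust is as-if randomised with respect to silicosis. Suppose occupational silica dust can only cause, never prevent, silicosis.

about 1169 cases

p₁ = P(outcome | exposed) = 1347/3117 = 0.43215
p₀ = P(outcome | unexposed) = 186/3260 = 0.057055
PN = (p₁ − p₀)/p₁ = (0.43215 − 0.057055) / 0.43215 ≈ 0.86797.
Attributable cases ≈ PN × (exposed cases) = 0.86797 × 1347 ≈ 1169.16.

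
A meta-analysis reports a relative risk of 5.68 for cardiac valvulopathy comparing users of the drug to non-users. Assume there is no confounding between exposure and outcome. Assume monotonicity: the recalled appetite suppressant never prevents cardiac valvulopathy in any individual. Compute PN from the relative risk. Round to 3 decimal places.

PN ≈ 0.824

Under exogeneity and monotonicity, PN = (RR − 1) / RR = 1 − 1/RR.
PN = (5.68 − 1) / 5.68 = 4.68 / 5.68 ≈ 0.8239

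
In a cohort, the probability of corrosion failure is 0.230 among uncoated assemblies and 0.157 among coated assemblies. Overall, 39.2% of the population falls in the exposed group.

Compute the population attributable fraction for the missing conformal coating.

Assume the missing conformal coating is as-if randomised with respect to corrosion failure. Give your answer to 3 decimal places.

PAF ≈ 0.154

Let p₁ = 0.23, p₀ = 0.157.
Overall risk P(Y=1) = π·p₁ + (1−π)·p₀ = 0.392×0.23 + 0.608×0.157 = 0.18562.
Under exogeneity, PAF = [P(Y=1) − p₀] / P(Y=1).
PAF = (0.18562 − 0.157) / 0.18562 ≈ 0.1542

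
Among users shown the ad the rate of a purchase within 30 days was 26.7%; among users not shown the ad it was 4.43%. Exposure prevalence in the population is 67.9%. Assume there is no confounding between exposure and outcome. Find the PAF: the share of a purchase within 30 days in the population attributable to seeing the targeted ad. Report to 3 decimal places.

PAF ≈ 0.773

p₁ = 0.267, p₀ = 0.0443.
Overall risk P(Y=1) = π·p₁ + (1−π)·p₀ = 0.679×0.267 + 0.321×0.0443 = 0.19551.
Under exogeneity, PAF = [P(Y=1) − p₀] / P(Y=1).
PAF = (0.19551 − 0.0443) / 0.19551 ≈ 0.7734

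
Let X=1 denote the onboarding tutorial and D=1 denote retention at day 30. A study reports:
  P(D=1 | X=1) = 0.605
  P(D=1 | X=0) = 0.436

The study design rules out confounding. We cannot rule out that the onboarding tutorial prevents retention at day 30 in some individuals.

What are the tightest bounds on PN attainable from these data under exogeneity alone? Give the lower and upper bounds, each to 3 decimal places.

0.279 ≤ PN ≤ 0.932

Let p₁ = 0.605, p₀ = 0.436.
Under exogeneity alone the bounds on PN are max{0,(p₁−p₀)/p₁} ≤ PN ≤ min{1,(1−p₀)/p₁}.
  lower = (p₁ − p₀)/p₁ = 0.169 / 0.605 ≈ 0.2793
  upper = min{1, (1 − p₀)/p₁} = 0.564 / 0.605 ≈ 0.9322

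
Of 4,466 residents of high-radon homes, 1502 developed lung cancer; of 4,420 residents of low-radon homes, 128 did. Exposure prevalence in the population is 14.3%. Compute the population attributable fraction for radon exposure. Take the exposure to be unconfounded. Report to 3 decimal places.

PAF ≈ 0.603

p₁ = P(outcome | exposed) = 1502/4466 = 0.33632
p₀ = P(outcome | unexposed) = 128/4420 = 0.028959
Overall risk P(Y=1) = π·p₁ + (1−π)·p₀ = 0.143×0.33632 + 0.857×0.028959 = 0.072912.
Under exogeneity, PAF = [P(Y=1) − p₀] / P(Y=1).
PAF = (0.072912 − 0.028959) / 0.072912 ≈ 0.6028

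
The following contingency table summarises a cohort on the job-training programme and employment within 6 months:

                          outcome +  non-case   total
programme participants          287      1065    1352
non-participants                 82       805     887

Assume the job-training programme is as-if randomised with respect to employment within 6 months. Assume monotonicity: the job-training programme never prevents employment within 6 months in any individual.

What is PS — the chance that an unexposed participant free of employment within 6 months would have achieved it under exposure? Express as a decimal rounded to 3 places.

PS ≈ 0.132

p₁ = P(outcome | exposed) = 287/1352 = 0.21228
p₀ = P(outcome | unexposed) = 82/887 = 0.092446
Under exogeneity and monotonicity, PS = (p₁ − p₀)/(1 − p₀).
PS = (0.21228 − 0.092446) / 0.90755 ≈ 0.1320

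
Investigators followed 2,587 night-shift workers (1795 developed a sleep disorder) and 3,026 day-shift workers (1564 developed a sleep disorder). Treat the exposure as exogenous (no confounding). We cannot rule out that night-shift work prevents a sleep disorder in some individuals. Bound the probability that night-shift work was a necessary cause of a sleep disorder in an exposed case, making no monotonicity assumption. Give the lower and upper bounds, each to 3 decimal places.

p₁ = P(outcome | exposed) = 1795/2587 = 0.69385
p₀ = P(outcome | unexposed) = 1564/3026 = 0.51685
Under exogeneity alone the bounds on PN are max{0,(p₁−p₀)/p₁} ≤ PN ≤ min{1,(1−p₀)/p₁}.
  lower = (p₁ − p₀)/p₁ = 0.177 / 0.69385 ≈ 0.2551
  upper = min{1, (1 − p₀)/p₁} = 0.48315 / 0.69385 ≈ 0.6963

0.255 ≤ PN ≤ 0.696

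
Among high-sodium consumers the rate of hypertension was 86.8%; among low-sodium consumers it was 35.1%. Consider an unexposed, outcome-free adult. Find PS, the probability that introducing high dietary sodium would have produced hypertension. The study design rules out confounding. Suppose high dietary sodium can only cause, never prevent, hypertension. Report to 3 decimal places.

PS ≈ 0.797

p₁ = 0.868, p₀ = 0.351.
Under exogeneity and monotonicity, PS = (p₁ − p₀) / (1 − p₀).
PS = (0.868 − 0.351) / (1 − 0.351) = 0.517 / 0.649 ≈ 0.7966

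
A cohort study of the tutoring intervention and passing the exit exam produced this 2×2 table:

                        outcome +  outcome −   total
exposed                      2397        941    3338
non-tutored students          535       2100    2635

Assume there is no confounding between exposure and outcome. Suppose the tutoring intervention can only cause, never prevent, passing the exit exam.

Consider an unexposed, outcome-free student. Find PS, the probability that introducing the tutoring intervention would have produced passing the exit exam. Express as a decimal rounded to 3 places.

p₁ = P(outcome | exposed) = 2397/3338 = 0.71809
p₀ = P(outcome | unexposed) = 535/2635 = 0.20304
Under exogeneity and monotonicity, PS = (p₁ − p₀) / (1 − p₀).
PS = (0.71809 − 0.20304) / (1 − 0.20304) = 0.51506 / 0.79696 ≈ 0.6463

PS ≈ 0.646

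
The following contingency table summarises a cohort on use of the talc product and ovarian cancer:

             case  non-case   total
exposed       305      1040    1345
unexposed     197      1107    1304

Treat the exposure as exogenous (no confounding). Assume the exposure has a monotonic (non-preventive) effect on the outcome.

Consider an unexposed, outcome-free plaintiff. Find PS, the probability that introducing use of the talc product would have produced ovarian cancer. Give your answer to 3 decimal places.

PS ≈ 0.089

p₁ = P(outcome | exposed) = 305/1345 = 0.22677
p₀ = P(outcome | unexposed) = 197/1304 = 0.15107
Under exogeneity and monotonicity, PS = (p₁ − p₀) / (1 − p₀).
PS = (0.22677 − 0.15107) / (1 − 0.15107) = 0.075692 / 0.84893 ≈ 0.0892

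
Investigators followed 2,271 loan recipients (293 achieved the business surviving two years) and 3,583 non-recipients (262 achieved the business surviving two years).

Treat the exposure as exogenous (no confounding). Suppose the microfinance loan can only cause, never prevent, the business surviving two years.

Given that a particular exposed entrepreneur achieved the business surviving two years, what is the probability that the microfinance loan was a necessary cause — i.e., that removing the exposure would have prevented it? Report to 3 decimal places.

p₁ = P(outcome | exposed) = 293/2271 = 0.12902
p₀ = P(outcome | unexposed) = 262/3583 = 0.073123
Under exogeneity and monotonicity, PN = (p₁ − p₀) / p₁.
PN = (0.12902 − 0.073123) / 0.12902 = 0.055895 / 0.12902 ≈ 0.4332

PN ≈ 0.433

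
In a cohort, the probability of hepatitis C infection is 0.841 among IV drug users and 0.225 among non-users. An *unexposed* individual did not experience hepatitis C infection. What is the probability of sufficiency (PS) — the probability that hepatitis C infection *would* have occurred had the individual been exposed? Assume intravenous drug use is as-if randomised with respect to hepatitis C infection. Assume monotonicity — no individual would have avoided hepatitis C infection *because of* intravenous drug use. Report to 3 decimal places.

PS ≈ 0.795

Let p₁ = 0.841, p₀ = 0.225.
Under exogeneity and monotonicity, PS = (p₁ − p₀) / (1 − p₀).
PS = (0.841 − 0.225) / (1 − 0.225) = 0.616 / 0.775 ≈ 0.7948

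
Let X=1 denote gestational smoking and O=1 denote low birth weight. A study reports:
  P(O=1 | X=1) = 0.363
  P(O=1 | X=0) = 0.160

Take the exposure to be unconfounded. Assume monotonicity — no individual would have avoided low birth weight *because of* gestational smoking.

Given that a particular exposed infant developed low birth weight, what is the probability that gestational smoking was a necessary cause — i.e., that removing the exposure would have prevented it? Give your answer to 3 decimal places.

Let p₁ = 0.363, p₀ = 0.16.
Under exogeneity and monotonicity, PN = (p₁ − p₀) / p₁.
PN = (0.363 − 0.16) / 0.363 = 0.203 / 0.363 ≈ 0.5592

PN ≈ 0.559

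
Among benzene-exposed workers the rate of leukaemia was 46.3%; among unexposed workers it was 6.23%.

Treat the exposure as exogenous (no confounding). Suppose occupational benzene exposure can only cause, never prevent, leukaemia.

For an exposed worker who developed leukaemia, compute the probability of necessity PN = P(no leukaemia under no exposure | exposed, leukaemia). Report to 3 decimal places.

PN ≈ 0.865

p₁ = 0.463, p₀ = 0.0623.
Under exogeneity and monotonicity, PN = (p₁ − p₀) / p₁.
PN = (0.463 − 0.0623) / 0.463 = 0.4007 / 0.463 ≈ 0.8654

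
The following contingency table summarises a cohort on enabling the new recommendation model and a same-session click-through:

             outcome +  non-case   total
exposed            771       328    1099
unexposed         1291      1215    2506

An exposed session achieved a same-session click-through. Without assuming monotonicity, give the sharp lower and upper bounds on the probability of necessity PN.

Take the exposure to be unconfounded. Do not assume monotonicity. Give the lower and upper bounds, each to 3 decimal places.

p₁ = P(outcome | exposed) = 771/1099 = 0.70155
p₀ = P(outcome | unexposed) = 1291/2506 = 0.51516
Under exogeneity alone the bounds on PN are max{0,(p₁−p₀)/p₁} ≤ PN ≤ min{1,(1−p₀)/p₁}.
  lower = (p₁ − p₀)/p₁ = 0.18638 / 0.70155 ≈ 0.2657
  upper = min{1, (1 − p₀)/p₁} = 0.48484 / 0.70155 ≈ 0.6911

0.266 ≤ PN ≤ 0.691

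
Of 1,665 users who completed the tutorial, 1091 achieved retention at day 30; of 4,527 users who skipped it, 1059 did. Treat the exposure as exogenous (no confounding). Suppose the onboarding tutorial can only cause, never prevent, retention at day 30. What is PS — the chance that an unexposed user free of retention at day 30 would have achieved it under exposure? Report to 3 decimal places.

p₁ = P(outcome | exposed) = 1091/1665 = 0.65526
p₀ = P(outcome | unexposed) = 1059/4527 = 0.23393
Under exogeneity and monotonicity, PS = (p₁ − p₀) / (1 − p₀).
PS = (0.65526 − 0.23393) / (1 − 0.23393) = 0.42133 / 0.76607 ≈ 0.5500

PS ≈ 0.550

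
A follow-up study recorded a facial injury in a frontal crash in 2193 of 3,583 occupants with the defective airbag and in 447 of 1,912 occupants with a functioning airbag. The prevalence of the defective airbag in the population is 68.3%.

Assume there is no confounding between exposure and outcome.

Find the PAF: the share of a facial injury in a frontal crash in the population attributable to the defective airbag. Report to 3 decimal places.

PAF ≈ 0.525

p₁ = P(outcome | exposed) = 2193/3583 = 0.61206
p₀ = P(outcome | unexposed) = 447/1912 = 0.23379
Overall risk P(Y=1) = π·p₁ + (1−π)·p₀ = 0.683×0.61206 + 0.317×0.23379 = 0.49215.
Under exogeneity, PAF = [P(Y=1) − p₀] / P(Y=1).
PAF = (0.49215 − 0.23379) / 0.49215 ≈ 0.5250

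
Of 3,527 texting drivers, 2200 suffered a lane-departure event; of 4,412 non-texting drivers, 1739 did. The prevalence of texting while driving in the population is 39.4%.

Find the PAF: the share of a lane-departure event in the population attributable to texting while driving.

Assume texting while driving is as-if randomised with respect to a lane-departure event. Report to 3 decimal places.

p₁ = P(outcome | exposed) = 2200/3527 = 0.62376
p₀ = P(outcome | unexposed) = 1739/4412 = 0.39415
Overall risk P(Y=1) = π·p₁ + (1−π)·p₀ = 0.394×0.62376 + 0.606×0.39415 = 0.48462.
Under exogeneity, PAF = [P(Y=1) − p₀] / P(Y=1).
PAF = (0.48462 − 0.39415) / 0.48462 ≈ 0.1867

PAF ≈ 0.187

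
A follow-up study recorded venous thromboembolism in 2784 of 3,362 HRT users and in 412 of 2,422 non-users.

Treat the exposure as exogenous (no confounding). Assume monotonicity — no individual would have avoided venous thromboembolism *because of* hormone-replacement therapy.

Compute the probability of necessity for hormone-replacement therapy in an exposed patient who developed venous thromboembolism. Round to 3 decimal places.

p₁ = P(outcome | exposed) = 2784/3362 = 0.82808
p₀ = P(outcome | unexposed) = 412/2422 = 0.17011
Under exogeneity and monotonicity, PN = (p₁ − p₀) / p₁.
PN = (0.82808 − 0.17011) / 0.82808 = 0.65797 / 0.82808 ≈ 0.7946

PN ≈ 0.795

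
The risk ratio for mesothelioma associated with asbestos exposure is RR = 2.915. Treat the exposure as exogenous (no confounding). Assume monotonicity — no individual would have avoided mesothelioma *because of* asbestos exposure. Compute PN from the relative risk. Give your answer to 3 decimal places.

PN ≈ 0.657

Under exogeneity and monotonicity, PN = (RR − 1) / RR = 1 − 1/RR.
PN = (2.915 − 1) / 2.915 = 1.915 / 2.915 ≈ 0.6569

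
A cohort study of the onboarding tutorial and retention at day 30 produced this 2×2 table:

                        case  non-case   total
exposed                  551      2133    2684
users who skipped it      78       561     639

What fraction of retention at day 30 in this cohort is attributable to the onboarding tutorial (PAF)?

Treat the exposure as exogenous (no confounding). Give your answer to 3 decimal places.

p₁ = P(outcome | exposed) = 551/2684 = 0.20529
p₀ = P(outcome | unexposed) = 78/639 = 0.12207
Exposure prevalence π = 2684/3323 = 0.8077; overall risk P(Y=1) = 0.18929.
Under exogeneity, PAF = [P(Y=1) − p₀]/P(Y=1).
PAF = (0.18929 − 0.12207) / 0.18929 ≈ 0.3551

PAF ≈ 0.355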